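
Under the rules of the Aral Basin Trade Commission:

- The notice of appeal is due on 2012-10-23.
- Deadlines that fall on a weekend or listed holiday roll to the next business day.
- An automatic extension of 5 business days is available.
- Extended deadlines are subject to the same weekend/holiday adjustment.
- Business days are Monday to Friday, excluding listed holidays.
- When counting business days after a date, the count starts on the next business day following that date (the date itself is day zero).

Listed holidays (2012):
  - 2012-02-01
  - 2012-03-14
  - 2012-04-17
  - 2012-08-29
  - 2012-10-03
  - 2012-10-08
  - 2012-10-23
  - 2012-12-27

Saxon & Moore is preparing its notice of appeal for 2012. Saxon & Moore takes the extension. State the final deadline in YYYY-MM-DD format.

2012-10-31

The statutory due date is 2012-10-23.
2012-10-23 falls on a listed holiday. Rolling to the next business day gives 2012-10-24, a Wednesday.
The 5-business-day extension runs from 2012-10-24 to 2012-10-31.
2012-10-31 (Wednesday) is already a business day.
Deadline: 2012-10-31.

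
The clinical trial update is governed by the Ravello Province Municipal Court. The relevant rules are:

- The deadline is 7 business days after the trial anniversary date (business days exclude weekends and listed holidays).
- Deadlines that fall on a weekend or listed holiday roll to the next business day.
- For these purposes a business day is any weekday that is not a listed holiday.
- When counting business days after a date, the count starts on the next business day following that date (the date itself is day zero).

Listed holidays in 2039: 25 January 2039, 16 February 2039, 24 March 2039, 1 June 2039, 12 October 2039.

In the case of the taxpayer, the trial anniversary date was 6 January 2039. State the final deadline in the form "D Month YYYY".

7 business days after 6 January 2039, excluding weekends and holidays, is 17 January 2039.
17 January 2039 is a Monday and not a listed holiday, so it stands.
The final due date is 17 January 2039.

17 January 2039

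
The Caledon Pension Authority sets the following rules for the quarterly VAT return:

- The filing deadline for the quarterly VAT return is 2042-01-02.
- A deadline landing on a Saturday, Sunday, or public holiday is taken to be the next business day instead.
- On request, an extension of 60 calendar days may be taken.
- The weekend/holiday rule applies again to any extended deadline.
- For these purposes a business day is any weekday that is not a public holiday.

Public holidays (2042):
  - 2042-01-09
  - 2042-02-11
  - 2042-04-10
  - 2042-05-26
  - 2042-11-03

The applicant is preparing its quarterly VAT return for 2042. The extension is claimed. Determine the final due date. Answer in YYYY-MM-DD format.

2042-03-03

Start from the fixed due date, 2042-01-02.
2042-01-02 is a Thursday and not a listed holiday, so it stands.
Applying the 60-calendar-day extension: 2042-01-02 + 60 days = 2042-03-03.
2042-03-03 falls on a Monday, which is a business day, so no adjustment is needed.
Deadline: 2042-03-03.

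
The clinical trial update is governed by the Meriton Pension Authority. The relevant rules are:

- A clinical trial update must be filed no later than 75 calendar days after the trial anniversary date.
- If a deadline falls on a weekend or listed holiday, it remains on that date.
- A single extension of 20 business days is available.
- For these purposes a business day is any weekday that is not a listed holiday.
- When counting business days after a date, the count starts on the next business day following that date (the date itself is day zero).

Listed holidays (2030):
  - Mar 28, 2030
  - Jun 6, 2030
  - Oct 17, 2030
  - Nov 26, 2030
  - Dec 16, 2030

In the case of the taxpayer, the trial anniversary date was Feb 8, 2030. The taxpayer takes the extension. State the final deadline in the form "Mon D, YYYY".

From Feb 8, 2030, 75 calendar days later is Apr 24, 2030.
No adjustment is made for weekends or holidays, so Apr 24, 2030 stands.
Counting 20 further business days from Apr 24, 2030 reaches May 22, 2030.
May 22, 2030 falls on a Wednesday. The rules make no weekend/holiday allowance, so it remains May 22, 2030.
The final due date is May 22, 2030.

May 22, 2030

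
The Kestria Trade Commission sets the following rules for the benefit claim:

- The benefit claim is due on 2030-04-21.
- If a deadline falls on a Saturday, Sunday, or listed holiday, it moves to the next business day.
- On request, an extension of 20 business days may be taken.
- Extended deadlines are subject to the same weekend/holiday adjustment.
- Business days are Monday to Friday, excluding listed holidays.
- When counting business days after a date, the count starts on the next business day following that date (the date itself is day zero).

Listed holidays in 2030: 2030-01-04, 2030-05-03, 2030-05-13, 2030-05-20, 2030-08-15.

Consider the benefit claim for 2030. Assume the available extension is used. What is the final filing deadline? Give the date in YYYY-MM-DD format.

2030-05-23

The stated deadline is 2030-04-21.
2030-04-21 falls on a Sunday. Rolling to the next business day gives 2030-04-22, a Monday.
The 20-business-day extension runs from 2030-04-22 to 2030-05-23.
2030-05-23 falls on a Thursday, which is a business day, so no adjustment is needed.
Deadline: 2030-05-23.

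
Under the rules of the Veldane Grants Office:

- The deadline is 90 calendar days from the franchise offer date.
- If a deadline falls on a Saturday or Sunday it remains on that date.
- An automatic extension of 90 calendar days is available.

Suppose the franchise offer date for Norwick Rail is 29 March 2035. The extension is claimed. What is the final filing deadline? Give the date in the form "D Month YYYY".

Trigger date 29 March 2035 + 90 calendar days = 27 June 2035.
27 June 2035 is a Wednesday; no weekend or holiday adjustment applies.
With the 90-day extension, 27 June 2035 becomes 25 September 2035.
25 September 2035 is a Tuesday; no weekend or holiday adjustment applies.
The final due date is 25 September 2035.

25 September 2035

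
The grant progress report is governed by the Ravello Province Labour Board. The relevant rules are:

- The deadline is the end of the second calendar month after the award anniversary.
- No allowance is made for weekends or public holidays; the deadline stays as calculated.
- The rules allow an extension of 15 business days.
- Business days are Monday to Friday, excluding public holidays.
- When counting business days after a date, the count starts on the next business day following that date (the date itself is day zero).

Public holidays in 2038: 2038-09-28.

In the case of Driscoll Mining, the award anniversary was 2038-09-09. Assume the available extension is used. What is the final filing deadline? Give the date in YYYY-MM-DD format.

2038-12-21

2 months after 2038-09-09 falls in November 2038; the last day of that month is 2038-11-30.
2038-11-30 is a Tuesday; no weekend or holiday adjustment applies.
The 15-business-day extension runs from 2038-11-30 to 2038-12-21.
2038-12-21 is a Tuesday; no weekend or holiday adjustment applies.
The final due date is 2038-12-21.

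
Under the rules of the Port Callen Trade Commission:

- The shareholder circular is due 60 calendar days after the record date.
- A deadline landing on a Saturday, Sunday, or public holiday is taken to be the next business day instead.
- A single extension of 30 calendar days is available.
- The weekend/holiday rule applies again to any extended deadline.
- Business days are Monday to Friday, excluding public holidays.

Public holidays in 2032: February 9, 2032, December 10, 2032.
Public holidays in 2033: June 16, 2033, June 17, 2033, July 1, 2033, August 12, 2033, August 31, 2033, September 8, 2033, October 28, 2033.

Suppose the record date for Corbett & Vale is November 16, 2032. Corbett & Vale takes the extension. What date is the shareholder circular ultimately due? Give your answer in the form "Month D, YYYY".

February 16, 2033

From November 16, 2032, 60 calendar days later is January 15, 2033.
Because January 15, 2033 is a Saturday, the deadline becomes January 17, 2033 (Monday).
The 30-calendar-day extension moves the deadline from January 17, 2033 to February 16, 2033.
February 16, 2033 is a Wednesday and not a listed holiday, so it stands.
So the filing is due February 16, 2033.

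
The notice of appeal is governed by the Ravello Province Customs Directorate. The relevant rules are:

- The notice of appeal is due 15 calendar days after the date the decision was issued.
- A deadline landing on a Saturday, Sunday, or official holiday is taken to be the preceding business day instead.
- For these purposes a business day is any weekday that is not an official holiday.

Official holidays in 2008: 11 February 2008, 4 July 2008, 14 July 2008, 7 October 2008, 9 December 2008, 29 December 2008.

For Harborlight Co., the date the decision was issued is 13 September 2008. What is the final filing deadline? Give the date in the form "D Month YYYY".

Trigger date 13 September 2008 + 15 calendar days = 28 September 2008.
28 September 2008 is a Sunday; the preceding business day is 26 September 2008 (Friday).
Final deadline: 26 September 2008.

26 September 2008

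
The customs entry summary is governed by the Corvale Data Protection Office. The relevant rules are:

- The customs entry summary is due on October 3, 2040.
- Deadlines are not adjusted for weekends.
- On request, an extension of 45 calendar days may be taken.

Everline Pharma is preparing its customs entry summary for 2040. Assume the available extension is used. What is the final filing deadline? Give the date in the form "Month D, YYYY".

November 17, 2040

The stated deadline is October 3, 2040.
October 3, 2040 falls on a Wednesday. The rules make no weekend/holiday allowance, so it remains October 3, 2040.
The 45-calendar-day extension moves the deadline from October 3, 2040 to November 17, 2040.
No adjustment is made for weekends or holidays, so November 17, 2040 stands.
Final deadline: November 17, 2040.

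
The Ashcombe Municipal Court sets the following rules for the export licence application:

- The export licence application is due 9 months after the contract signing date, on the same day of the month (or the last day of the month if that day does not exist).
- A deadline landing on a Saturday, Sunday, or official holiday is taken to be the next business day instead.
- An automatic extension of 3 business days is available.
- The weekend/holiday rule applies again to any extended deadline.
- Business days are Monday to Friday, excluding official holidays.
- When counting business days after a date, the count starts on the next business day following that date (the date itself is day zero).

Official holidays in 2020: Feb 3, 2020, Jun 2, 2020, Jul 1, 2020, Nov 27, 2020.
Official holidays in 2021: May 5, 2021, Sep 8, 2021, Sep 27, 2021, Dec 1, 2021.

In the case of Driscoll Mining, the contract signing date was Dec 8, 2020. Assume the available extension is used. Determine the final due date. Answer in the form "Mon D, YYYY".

Sep 14, 2021

9 months after Dec 8, 2020, on the same day of the month, is Sep 8, 2021.
Sep 8, 2021 is a listed holiday; the next business day is Sep 9, 2021 (Thursday).
The 3-business-day extension runs from Sep 9, 2021 to Sep 14, 2021.
Sep 14, 2021 (Tuesday) is already a business day.
The final due date is Sep 14, 2021.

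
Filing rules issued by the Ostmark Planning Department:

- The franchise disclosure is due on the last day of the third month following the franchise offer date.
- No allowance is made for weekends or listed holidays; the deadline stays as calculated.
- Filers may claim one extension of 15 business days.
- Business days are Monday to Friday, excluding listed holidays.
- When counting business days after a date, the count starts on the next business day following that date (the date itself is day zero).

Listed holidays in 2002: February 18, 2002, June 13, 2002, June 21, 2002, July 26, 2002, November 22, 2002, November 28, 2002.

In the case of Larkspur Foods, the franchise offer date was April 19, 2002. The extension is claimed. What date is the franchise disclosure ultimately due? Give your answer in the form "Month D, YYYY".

The third month after April 19, 2002 is July 2002, whose last day is July 31, 2002.
No adjustment is made for weekends or holidays, so July 31, 2002 stands.
The 15-business-day extension runs from July 31, 2002 to August 21, 2002.
No adjustment is made for weekends or holidays, so August 21, 2002 stands.
Deadline: August 21, 2002.

August 21, 2002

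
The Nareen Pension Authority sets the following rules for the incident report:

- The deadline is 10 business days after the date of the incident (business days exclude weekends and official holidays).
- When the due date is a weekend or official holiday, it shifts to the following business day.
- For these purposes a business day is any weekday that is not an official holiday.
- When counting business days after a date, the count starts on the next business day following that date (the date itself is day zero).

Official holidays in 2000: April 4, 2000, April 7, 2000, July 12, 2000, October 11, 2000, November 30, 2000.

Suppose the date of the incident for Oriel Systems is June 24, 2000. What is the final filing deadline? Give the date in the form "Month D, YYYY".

July 7, 2000

Starting the day after June 24, 2000 and counting 10 business days lands on July 7, 2000.
Since July 7, 2000 is a Friday and not a holiday, the date is unchanged.
Final deadline: July 7, 2000.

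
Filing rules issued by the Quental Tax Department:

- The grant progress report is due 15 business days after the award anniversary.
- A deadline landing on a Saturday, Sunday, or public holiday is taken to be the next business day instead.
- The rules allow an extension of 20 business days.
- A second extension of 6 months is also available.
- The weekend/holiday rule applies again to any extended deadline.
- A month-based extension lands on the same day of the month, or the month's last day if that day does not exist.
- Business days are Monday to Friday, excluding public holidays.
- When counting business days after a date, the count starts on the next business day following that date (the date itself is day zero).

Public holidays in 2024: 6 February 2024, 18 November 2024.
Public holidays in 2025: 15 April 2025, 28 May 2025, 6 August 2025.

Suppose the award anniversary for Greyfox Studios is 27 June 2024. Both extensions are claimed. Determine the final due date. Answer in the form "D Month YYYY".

17 February 2025

Counting 15 business days after 27 June 2024 (skipping weekends and listed holidays) reaches 18 July 2024.
18 July 2024 is a Thursday and not a listed holiday, so it stands.
The 20-business-day extension runs from 18 July 2024 to 15 August 2024.
15 August 2024 (Thursday) is already a business day.
The 6 months extension carries 15 August 2024 to 15 February 2025.
15 February 2025 is a Saturday, so it moves to the next business day, 17 February 2025 (Monday).
The final due date is 17 February 2025.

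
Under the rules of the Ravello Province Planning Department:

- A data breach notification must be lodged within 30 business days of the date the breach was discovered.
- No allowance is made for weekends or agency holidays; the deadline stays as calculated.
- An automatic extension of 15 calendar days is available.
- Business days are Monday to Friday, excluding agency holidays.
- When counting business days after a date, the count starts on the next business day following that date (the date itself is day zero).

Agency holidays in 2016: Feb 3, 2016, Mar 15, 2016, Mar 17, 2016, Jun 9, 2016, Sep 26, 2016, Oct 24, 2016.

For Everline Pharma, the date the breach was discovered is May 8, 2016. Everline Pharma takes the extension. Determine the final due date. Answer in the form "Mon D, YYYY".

30 business days after May 8, 2016, excluding weekends and holidays, is Jun 20, 2016.
No adjustment is made for weekends or holidays, so Jun 20, 2016 stands.
The 15-calendar-day extension moves the deadline from Jun 20, 2016 to Jul 5, 2016.
No adjustment is made for weekends or holidays, so Jul 5, 2016 stands.
Final deadline: Jul 5, 2016.

Jul 5, 2016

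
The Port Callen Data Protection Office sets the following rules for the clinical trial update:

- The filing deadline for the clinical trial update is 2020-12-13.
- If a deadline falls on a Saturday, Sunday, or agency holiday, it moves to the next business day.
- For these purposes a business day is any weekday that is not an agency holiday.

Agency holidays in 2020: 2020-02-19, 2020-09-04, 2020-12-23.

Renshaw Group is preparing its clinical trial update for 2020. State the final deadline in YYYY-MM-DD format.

2020-12-14

The stated deadline is 2020-12-13.
2020-12-13 falls on a Sunday. Rolling to the next business day gives 2020-12-14, a Monday.
Final deadline: 2020-12-14.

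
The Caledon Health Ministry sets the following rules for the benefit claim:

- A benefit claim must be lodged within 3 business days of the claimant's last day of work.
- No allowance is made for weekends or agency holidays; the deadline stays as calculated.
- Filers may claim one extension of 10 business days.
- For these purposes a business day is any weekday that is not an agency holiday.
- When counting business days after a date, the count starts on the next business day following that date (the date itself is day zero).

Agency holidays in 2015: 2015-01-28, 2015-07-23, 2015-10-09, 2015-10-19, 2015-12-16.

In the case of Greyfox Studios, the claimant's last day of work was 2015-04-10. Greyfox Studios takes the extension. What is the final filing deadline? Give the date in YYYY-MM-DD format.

Counting 3 business days after 2015-04-10 (skipping weekends and listed holidays) reaches 2015-04-15.
No adjustment is made for weekends or holidays, so 2015-04-15 stands.
Applying the 10-business-day extension: 10 business days after 2015-04-15 is 2015-04-29.
No adjustment is made for weekends or holidays, so 2015-04-29 stands.
The final due date is 2015-04-29.

2015-04-29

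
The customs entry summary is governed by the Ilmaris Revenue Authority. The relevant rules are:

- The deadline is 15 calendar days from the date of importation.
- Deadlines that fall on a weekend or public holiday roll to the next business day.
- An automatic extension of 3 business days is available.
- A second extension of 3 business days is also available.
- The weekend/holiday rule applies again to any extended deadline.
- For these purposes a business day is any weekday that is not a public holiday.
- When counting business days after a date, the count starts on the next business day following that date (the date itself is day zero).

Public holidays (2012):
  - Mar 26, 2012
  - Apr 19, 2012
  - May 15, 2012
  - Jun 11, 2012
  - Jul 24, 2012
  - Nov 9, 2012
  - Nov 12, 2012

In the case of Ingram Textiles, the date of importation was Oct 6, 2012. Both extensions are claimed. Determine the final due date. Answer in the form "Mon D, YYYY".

Oct 30, 2012

From Oct 6, 2012, 15 calendar days later is Oct 21, 2012.
Oct 21, 2012 is a Sunday; the next business day is Oct 22, 2012 (Monday).
Applying the 3-business-day extension: 3 business days after Oct 22, 2012 is Oct 25, 2012.
Oct 25, 2012 is a Thursday and not a listed holiday, so it stands.
The 3-business-day extension runs from Oct 25, 2012 to Oct 30, 2012.
Since Oct 30, 2012 is a Tuesday and not a holiday, the date is unchanged.
The final due date is Oct 30, 2012.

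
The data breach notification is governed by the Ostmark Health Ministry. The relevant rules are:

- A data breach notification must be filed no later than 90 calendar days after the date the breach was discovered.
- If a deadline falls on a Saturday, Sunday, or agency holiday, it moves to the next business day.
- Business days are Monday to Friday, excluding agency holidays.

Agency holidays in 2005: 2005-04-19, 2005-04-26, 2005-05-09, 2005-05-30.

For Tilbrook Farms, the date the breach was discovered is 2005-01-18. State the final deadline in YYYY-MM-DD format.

2005-04-18

Trigger date 2005-01-18 + 90 calendar days = 2005-04-18.
2005-04-18 falls on a Monday, which is a business day, so no adjustment is needed.
The final due date is 2005-04-18.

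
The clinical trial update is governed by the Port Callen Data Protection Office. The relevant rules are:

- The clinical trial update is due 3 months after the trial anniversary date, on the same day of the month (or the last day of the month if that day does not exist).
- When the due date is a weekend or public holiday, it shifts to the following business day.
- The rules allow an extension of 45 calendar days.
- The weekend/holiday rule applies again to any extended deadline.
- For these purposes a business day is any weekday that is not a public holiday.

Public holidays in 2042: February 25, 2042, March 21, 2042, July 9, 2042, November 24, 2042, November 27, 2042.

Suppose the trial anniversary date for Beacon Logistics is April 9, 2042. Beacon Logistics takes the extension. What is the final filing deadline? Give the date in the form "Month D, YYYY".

August 25, 2042

3 months after April 9, 2042, on the same day of the month, is July 9, 2042.
Because July 9, 2042 is a listed holiday, the deadline becomes July 10, 2042 (Thursday).
Add the 45 calendar-day extension to July 10, 2042: August 24, 2042.
August 24, 2042 is a Sunday, so it moves to the next business day, August 25, 2042 (Monday).
The final due date is August 25, 2042.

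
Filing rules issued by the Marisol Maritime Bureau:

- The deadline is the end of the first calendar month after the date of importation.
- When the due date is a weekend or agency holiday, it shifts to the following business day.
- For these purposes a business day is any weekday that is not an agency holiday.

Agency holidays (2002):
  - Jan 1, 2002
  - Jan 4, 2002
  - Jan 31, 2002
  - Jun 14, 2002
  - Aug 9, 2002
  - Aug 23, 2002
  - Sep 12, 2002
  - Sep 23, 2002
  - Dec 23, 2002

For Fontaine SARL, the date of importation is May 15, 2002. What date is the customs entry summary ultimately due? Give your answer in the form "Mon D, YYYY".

The first month after May 15, 2002 is June 2002, whose last day is Jun 30, 2002.
Jun 30, 2002 is a Sunday; the next business day is Jul 1, 2002 (Monday).
Final deadline: Jul 1, 2002.

Jul 1, 2002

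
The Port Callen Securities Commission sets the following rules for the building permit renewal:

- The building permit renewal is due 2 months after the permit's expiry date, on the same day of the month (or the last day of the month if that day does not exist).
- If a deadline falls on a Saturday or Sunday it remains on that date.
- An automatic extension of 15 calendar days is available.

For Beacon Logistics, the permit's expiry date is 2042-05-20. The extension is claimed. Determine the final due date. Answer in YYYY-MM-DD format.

2042-08-04

2 months after 2042-05-20, on the same day of the month, is 2042-07-20.
2042-07-20 is a Sunday; no weekend or holiday adjustment applies.
The 15-calendar-day extension moves the deadline from 2042-07-20 to 2042-08-04.
No adjustment is made for weekends or holidays, so 2042-08-04 stands.
The final due date is 2042-08-04.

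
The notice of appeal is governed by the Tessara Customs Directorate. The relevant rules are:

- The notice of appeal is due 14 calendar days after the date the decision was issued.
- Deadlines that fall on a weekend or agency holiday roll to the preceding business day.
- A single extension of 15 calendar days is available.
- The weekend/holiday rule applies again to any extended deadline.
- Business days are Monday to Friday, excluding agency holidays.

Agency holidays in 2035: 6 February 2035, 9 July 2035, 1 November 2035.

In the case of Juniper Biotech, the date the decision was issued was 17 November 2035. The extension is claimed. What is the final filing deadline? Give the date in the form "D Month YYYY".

Adding 14 calendar days to 17 November 2035 gives 1 December 2035.
1 December 2035 is a Saturday, so it moves to the preceding business day, 30 November 2035 (Friday).
The 15-calendar-day extension moves the deadline from 30 November 2035 to 15 December 2035.
15 December 2035 falls on a Saturday. Rolling to the preceding business day gives 14 December 2035, a Friday.
So the filing is due 14 December 2035.

14 December 2035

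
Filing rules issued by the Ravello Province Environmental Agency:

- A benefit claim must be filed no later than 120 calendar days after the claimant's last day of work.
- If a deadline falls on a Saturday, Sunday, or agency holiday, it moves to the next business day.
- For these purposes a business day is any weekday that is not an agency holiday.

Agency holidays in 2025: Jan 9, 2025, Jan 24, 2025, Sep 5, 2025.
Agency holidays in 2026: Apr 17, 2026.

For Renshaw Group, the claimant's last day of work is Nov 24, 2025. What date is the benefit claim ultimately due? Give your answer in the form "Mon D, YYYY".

Mar 24, 2026

Adding 120 calendar days to Nov 24, 2025 gives Mar 24, 2026.
Mar 24, 2026 falls on a Tuesday, which is a business day, so no adjustment is needed.
Final deadline: Mar 24, 2026.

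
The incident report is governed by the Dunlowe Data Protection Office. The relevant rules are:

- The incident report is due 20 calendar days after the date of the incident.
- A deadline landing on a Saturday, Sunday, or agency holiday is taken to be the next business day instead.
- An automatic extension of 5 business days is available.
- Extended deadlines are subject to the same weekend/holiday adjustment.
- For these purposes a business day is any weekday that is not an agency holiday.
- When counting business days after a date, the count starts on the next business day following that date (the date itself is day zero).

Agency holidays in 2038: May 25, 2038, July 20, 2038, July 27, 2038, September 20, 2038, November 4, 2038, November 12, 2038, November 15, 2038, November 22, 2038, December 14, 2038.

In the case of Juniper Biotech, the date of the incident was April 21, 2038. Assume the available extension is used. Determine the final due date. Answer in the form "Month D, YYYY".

Trigger date April 21, 2038 + 20 calendar days = May 11, 2038.
Since May 11, 2038 is a Tuesday and not a holiday, the date is unchanged.
Counting 5 further business days from May 11, 2038 reaches May 18, 2038.
May 18, 2038 falls on a Tuesday, which is a business day, so no adjustment is needed.
So the filing is due May 18, 2038.

May 18, 2038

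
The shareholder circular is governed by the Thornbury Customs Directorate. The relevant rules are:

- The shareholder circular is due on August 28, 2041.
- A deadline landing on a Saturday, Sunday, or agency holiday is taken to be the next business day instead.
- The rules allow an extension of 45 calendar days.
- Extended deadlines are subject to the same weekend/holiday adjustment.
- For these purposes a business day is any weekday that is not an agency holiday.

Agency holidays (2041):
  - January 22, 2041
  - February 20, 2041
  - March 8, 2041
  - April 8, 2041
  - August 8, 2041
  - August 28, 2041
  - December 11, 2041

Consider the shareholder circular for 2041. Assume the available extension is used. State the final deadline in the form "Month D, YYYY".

The statutory due date is August 28, 2041.
August 28, 2041 falls on a listed holiday. Rolling to the next business day gives August 29, 2041, a Thursday.
Applying the 45-calendar-day extension: August 29, 2041 + 45 days = October 13, 2041.
October 13, 2041 is a Sunday; the next business day is October 14, 2041 (Monday).
The final due date is October 14, 2041.

October 14, 2041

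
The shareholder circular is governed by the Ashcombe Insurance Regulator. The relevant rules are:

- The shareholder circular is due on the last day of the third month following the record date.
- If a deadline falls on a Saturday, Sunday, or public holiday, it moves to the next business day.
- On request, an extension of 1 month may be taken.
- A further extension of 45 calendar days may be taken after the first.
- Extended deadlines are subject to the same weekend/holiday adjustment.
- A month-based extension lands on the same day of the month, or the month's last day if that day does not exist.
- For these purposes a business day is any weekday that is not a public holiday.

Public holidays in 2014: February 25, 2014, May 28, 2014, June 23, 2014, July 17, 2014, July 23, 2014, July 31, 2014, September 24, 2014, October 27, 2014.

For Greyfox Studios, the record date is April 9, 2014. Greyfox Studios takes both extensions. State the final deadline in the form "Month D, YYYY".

October 16, 2014

3 months after April 9, 2014 is July 2014; that month ends on July 31, 2014.
July 31, 2014 is a listed holiday; the next business day is August 1, 2014 (Friday).
The 1 month extension carries August 1, 2014 to September 1, 2014.
Since September 1, 2014 is a Monday and not a holiday, the date is unchanged.
Applying the 45-calendar-day extension: September 1, 2014 + 45 days = October 16, 2014.
Since October 16, 2014 is a Thursday and not a holiday, the date is unchanged.
Final deadline: October 16, 2014.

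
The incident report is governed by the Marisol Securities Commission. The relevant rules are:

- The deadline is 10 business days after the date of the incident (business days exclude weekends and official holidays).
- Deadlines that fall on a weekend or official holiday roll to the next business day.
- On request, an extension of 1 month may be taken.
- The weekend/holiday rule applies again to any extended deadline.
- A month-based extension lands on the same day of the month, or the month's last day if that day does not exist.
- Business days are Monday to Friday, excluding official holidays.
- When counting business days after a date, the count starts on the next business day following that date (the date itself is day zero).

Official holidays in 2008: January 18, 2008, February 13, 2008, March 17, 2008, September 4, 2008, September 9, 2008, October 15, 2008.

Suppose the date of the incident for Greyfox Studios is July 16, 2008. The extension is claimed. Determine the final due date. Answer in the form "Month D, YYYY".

September 1, 2008

Starting the day after July 16, 2008 and counting 10 business days lands on July 30, 2008.
Since July 30, 2008 is a Wednesday and not a holiday, the date is unchanged.
The 1 month extension carries July 30, 2008 to August 30, 2008.
August 30, 2008 falls on a Saturday. Rolling to the next business day gives September 1, 2008, a Monday.
So the filing is due September 1, 2008.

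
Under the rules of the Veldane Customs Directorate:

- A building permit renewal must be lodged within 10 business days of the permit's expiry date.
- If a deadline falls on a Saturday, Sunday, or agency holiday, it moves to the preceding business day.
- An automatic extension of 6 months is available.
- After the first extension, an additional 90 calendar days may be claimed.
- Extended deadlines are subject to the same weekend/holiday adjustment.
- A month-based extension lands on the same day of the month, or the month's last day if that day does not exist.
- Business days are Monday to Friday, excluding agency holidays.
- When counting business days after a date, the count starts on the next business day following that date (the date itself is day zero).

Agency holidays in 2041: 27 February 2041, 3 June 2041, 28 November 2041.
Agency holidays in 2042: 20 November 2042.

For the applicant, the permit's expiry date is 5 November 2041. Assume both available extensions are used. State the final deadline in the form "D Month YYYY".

Starting the day after 5 November 2041 and counting 10 business days lands on 19 November 2041.
19 November 2041 (Tuesday) is already a business day.
Add 6 months to 19 November 2041: 19 May 2042.
19 May 2042 falls on a Monday, which is a business day, so no adjustment is needed.
With the 90-day extension, 19 May 2042 becomes 17 August 2042.
17 August 2042 falls on a Sunday. Rolling to the preceding business day gives 15 August 2042, a Friday.
Deadline: 15 August 2042.

15 August 2042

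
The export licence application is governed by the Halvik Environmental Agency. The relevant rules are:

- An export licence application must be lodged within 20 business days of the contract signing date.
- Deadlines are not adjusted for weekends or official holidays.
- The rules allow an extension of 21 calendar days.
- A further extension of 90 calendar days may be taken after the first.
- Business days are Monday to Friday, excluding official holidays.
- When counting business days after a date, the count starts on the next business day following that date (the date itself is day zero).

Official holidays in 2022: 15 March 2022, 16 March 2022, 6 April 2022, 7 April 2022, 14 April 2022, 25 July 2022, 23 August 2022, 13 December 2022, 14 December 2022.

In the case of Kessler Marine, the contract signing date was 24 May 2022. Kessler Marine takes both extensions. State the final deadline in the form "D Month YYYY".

20 business days after 24 May 2022, excluding weekends and holidays, is 21 June 2022.
21 June 2022 falls on a Tuesday. The rules make no weekend/holiday allowance, so it remains 21 June 2022.
Applying the 21-calendar-day extension: 21 June 2022 + 21 days = 12 July 2022.
No adjustment is made for weekends or holidays, so 12 July 2022 stands.
Applying the 90-calendar-day extension: 12 July 2022 + 90 days = 10 October 2022.
10 October 2022 falls on a Monday. The rules make no weekend/holiday allowance, so it remains 10 October 2022.
Final deadline: 10 October 2022.

10 October 2022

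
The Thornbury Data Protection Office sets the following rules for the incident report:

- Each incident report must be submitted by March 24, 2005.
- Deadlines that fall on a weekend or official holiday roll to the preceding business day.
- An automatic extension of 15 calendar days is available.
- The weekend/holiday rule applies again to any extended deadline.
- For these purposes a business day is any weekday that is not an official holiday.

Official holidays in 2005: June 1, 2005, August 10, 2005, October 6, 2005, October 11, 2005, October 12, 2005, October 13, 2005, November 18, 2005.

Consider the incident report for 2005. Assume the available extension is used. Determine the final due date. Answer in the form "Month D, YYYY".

April 8, 2005

Start from the fixed due date, March 24, 2005.
March 24, 2005 falls on a Thursday, which is a business day, so no adjustment is needed.
Add the 15 calendar-day extension to March 24, 2005: April 8, 2005.
April 8, 2005 is a Friday and not a listed holiday, so it stands.
Deadline: April 8, 2005.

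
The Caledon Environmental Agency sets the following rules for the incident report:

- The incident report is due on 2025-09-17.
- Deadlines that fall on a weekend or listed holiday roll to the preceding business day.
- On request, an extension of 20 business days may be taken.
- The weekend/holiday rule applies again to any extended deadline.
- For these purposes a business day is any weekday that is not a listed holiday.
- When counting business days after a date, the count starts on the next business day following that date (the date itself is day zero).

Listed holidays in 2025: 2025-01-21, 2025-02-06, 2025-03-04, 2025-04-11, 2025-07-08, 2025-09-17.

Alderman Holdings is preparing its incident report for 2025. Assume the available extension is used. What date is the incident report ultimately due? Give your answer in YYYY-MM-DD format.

2025-10-15

The stated deadline is 2025-09-17.
2025-09-17 falls on a listed holiday. Rolling to the preceding business day gives 2025-09-16, a Tuesday.
Counting 20 further business days from 2025-09-16 reaches 2025-10-15.
2025-10-15 (Wednesday) is already a business day.
So the filing is due 2025-10-15.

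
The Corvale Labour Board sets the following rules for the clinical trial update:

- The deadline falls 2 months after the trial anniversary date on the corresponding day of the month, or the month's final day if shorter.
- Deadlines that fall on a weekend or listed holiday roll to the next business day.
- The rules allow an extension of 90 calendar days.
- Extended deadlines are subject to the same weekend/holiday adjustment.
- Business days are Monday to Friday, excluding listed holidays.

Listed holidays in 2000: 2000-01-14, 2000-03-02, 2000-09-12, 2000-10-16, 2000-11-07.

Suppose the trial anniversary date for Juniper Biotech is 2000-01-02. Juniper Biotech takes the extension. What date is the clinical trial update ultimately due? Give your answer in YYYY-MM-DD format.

2 months after 2000-01-02, on the same day of the month, is 2000-03-02.
Because 2000-03-02 is a listed holiday, the deadline becomes 2000-03-03 (Friday).
Add the 90 calendar-day extension to 2000-03-03: 2000-06-01.
2000-06-01 is a Thursday and not a listed holiday, so it stands.
So the filing is due 2000-06-01.

2000-06-01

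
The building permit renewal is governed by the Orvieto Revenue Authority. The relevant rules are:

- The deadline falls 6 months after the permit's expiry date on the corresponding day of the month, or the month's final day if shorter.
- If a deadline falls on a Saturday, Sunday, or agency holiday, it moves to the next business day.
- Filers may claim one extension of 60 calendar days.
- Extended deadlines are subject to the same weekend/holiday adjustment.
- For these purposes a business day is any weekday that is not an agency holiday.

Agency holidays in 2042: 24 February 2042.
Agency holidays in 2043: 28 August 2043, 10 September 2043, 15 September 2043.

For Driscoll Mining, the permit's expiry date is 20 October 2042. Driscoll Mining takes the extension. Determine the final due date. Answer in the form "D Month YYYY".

19 June 2043

6 months from 20 October 2042 is 20 April 2043.
Since 20 April 2043 is a Monday and not a holiday, the date is unchanged.
Add the 60 calendar-day extension to 20 April 2043: 19 June 2043.
Since 19 June 2043 is a Friday and not a holiday, the date is unchanged.
Deadline: 19 June 2043.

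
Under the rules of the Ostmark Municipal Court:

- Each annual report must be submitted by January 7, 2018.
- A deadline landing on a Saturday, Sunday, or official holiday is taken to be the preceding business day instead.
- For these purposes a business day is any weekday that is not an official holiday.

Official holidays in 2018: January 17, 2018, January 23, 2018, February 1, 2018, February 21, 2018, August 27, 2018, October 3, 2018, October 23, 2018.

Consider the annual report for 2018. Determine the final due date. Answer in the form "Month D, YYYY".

January 5, 2018

Start from the fixed due date, January 7, 2018.
January 7, 2018 is a Sunday, so it moves to the preceding business day, January 5, 2018 (Friday).
Final deadline: January 5, 2018.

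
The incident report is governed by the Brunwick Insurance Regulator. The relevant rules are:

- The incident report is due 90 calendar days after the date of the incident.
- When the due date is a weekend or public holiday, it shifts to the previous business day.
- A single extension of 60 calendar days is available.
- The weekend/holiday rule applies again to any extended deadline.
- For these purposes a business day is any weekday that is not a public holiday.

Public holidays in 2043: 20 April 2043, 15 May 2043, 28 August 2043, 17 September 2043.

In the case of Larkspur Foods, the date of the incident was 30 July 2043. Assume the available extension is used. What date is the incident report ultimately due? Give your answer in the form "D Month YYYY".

25 December 2043

Adding 90 calendar days to 30 July 2043 gives 28 October 2043.
28 October 2043 is a Wednesday and not a listed holiday, so it stands.
Add the 60 calendar-day extension to 28 October 2043: 27 December 2043.
Because 27 December 2043 is a Sunday, the deadline becomes 25 December 2043 (Friday).
Deadline: 25 December 2043.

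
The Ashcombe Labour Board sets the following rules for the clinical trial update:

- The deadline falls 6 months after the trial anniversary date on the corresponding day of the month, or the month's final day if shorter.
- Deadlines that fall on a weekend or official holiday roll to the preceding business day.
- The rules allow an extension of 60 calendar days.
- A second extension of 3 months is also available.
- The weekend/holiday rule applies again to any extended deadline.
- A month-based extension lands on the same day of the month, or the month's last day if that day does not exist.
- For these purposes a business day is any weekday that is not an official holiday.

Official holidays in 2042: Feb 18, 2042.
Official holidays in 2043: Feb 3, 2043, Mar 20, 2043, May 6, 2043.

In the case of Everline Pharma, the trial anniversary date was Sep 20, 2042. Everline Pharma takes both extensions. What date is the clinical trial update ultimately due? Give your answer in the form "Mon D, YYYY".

6 months after Sep 20, 2042, on the same day of the month, is Mar 20, 2043.
Mar 20, 2043 is a listed holiday; the preceding business day is Mar 19, 2043 (Thursday).
The 60-calendar-day extension moves the deadline from Mar 19, 2043 to May 18, 2043.
May 18, 2043 falls on a Monday, which is a business day, so no adjustment is needed.
Add 3 months to May 18, 2043: Aug 18, 2043.
Aug 18, 2043 (Tuesday) is already a business day.
Deadline: Aug 18, 2043.

Aug 18, 2043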